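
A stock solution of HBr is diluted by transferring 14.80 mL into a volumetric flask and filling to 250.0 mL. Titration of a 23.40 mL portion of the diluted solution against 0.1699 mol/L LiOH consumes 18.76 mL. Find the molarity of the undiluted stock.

2.30 M

n(LiOH) = 0.1699 x 0.01876 = 0.003187 mol.
n(HBr) in the aliquot = 0.003187 mol.
[diluted HBr] = 0.003187 / 0.02340 = 0.1362 M.
Dilution factor = 250.0/14.80 = 16.89, so [stock] = 0.1362 x 16.89 = 2.30 M.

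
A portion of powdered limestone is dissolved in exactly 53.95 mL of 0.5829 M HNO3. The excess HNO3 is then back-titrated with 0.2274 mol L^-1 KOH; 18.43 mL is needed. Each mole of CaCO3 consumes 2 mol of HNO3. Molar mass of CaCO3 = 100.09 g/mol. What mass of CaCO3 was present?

Total n(HNO3) added = 0.5829 x 0.05395 = 0.03145 mol.
n(KOH) used = 0.2274 x 0.01843 = 0.004191 mol, which equals the excess n(HNO3).
So n(HNO3) consumed by the sample = 0.03145 - 0.004191 = 0.02726 mol.
n(CaCO3) = 0.02726 / 2 = 0.01363 mol.
mass = 0.01363 mol x 100.09 g/mol = 1.36 g.

1.36 g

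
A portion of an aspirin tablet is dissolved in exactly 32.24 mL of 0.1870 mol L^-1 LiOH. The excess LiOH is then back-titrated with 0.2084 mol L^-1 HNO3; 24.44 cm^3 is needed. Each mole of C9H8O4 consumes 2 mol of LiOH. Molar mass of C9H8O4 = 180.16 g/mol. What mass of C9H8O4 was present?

0.0843 g

Total n(LiOH) added = 0.1870 x 0.03224 = 0.006029 mol.
n(HNO3) used = 0.2084 x 0.02444 = 0.005093 mol, which equals the excess n(LiOH).
So n(LiOH) consumed by the sample = 0.006029 - 0.005093 = 0.0009356 mol.
n(C9H8O4) = 0.0009356 / 2 = 0.0004678 mol.
mass = 0.0004678 mol x 180.16 g/mol = 0.0843 g.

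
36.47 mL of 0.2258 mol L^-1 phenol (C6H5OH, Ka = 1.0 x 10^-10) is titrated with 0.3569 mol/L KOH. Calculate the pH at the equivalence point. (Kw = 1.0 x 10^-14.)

11.57

n(C6H5OH) = 0.2258 x 0.03647 = 0.008235 mol; V(KOH) at equivalence = 0.008235/0.3569 = 0.02307 L.
At equivalence all the acid is converted to C6H5O-; total volume = 0.03647 + 0.02307 = 0.05954 L, so [C6H5O-] = 0.008235/0.05954 = 0.1383 M.
Kb = Kw/Ka = 1.0e-14 / 1.0 x 10^-10 = 0.000100.
[OH^-] = sqrt(Kb x [C6H5O-]) = sqrt(0.000100 x 0.1383) = 0.00372 M.
pOH = 2.43, so pH = 14.00 - 2.43 = 11.57.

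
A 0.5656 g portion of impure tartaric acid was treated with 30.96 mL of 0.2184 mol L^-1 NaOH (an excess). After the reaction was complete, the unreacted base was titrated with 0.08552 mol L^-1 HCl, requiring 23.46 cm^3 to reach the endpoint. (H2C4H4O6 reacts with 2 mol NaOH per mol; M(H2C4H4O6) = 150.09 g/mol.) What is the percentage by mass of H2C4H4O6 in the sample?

Total n(NaOH) added = 0.2184 x 0.03096 = 0.006762 mol.
n(HCl) used = 0.08552 x 0.02346 = 0.002006 mol, which equals the excess n(NaOH).
So n(NaOH) consumed by the sample = 0.006762 - 0.002006 = 0.004755 mol.
n(H2C4H4O6) = 0.004755 / 2 = 0.002378 mol.
mass H2C4H4O6 = 0.002378 x 150.09 = 0.3569 g, so %H2C4H4O6 = 0.3569/0.5656 x 100 = 63.1%.

63.1%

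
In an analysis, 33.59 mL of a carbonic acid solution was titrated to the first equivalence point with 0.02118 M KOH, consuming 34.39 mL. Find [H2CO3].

0.0217 M

n(KOH) = 0.02118 x 0.03439 = 0.0007284 mol.
At the first equivalence point, 1 mol OH^- react per mol H2CO3, so n(H2CO3) = 0.0007284 / 1 = 0.0007284 mol.
[H2CO3] = 0.0007284 / 0.03359 L = 0.0217 M.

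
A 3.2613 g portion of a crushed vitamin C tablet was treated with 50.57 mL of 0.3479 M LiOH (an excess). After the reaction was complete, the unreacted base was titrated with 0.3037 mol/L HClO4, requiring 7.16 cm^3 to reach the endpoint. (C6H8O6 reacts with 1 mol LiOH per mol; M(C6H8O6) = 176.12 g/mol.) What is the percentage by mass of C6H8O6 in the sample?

Total n(LiOH) added = 0.3479 x 0.05057 = 0.01759 mol.
n(HClO4) used = 0.3037 x 0.007160 = 0.002174 mol, which equals the excess n(LiOH).
So n(LiOH) consumed by the sample = 0.01759 - 0.002174 = 0.01542 mol.
n(C6H8O6) = 0.01542 / 1 = 0.01542 mol.
mass C6H8O6 = 0.01542 x 176.12 = 2.716 g, so %C6H8O6 = 2.716/3.2613 x 100 = 83.3%.

83.3%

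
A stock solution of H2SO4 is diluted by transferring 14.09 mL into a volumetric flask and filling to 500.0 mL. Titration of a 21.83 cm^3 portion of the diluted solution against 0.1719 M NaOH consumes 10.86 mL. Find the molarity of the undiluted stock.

n(NaOH) = 0.1719 x 0.01086 = 0.001867 mol.
n(H2SO4) in the aliquot = 0.001867 x 1/2 = 0.0009334 mol.
[diluted H2SO4] = 0.0009334 / 0.02183 = 0.04276 M.
Dilution factor = 500.0/14.09 = 35.49, so [stock] = 0.04276 x 35.49 = 1.52 M.

1.52 M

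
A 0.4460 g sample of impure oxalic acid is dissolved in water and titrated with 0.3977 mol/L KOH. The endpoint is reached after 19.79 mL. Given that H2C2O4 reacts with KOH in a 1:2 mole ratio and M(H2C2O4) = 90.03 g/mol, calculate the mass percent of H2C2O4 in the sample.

n(KOH) = 0.3977 x 0.01979 = 0.007870 mol.
n(H2C2O4) = 0.007870 / 2 = 0.003935 mol.
mass of H2C2O4 = 0.003935 x 90.03 = 0.3543 g.
% purity = 0.3543 / 0.4460 x 100 = 79.4%.

79.4%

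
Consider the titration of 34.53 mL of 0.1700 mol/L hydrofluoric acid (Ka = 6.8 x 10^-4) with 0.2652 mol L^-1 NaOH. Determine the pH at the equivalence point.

n(HF) = 0.1700 x 0.03453 = 0.005870 mol; V(NaOH) at equivalence = 0.005870/0.2652 = 0.02213 L.
At equivalence all the acid is converted to F-; total volume = 0.03453 + 0.02213 = 0.05666 L, so [F-] = 0.005870/0.05666 = 0.1036 M.
Kb = Kw/Ka = 1.0e-14 / 6.8 x 10^-4 = 1.47e-11.
[OH^-] = sqrt(Kb x [F-]) = sqrt(1.47e-11 x 0.1036) = 1.23e-6 M.
pOH = 5.91, so pH = 14.00 - 5.91 = 8.09.

8.09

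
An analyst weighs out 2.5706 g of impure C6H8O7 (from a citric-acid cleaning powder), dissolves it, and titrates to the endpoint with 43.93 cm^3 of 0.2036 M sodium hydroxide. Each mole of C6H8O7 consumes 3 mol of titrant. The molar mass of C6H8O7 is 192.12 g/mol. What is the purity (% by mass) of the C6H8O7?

22.3%

n(NaOH) = 0.2036 x 0.04393 = 0.008944 mol.
n(C6H8O7) = 0.008944 / 3 = 0.002981 mol.
mass of C6H8O7 = 0.002981 x 192.12 = 0.5728 g.
% purity = 0.5728 / 2.5706 x 100 = 22.3%.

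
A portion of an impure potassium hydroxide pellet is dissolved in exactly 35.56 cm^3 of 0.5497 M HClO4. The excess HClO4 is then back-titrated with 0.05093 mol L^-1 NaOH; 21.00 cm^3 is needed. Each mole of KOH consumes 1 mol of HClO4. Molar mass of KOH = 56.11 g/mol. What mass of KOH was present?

Total n(HClO4) added = 0.5497 x 0.03556 = 0.01955 mol.
n(NaOH) used = 0.05093 x 0.02100 = 0.001070 mol, which equals the excess n(HClO4).
So n(HClO4) consumed by the sample = 0.01955 - 0.001070 = 0.01848 mol.
n(KOH) = 0.01848 / 1 = 0.01848 mol.
mass = 0.01848 mol x 56.11 g/mol = 1.04 g.

1.04 g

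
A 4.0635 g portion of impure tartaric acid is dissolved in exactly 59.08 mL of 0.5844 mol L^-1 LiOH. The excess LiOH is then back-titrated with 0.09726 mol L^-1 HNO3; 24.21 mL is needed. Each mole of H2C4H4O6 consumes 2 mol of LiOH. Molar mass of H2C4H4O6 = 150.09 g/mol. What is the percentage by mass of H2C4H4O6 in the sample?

Total n(LiOH) added = 0.5844 x 0.05908 = 0.03453 mol.
n(HNO3) used = 0.09726 x 0.02421 = 0.002355 mol, which equals the excess n(LiOH).
So n(LiOH) consumed by the sample = 0.03453 - 0.002355 = 0.03217 mol.
n(H2C4H4O6) = 0.03217 / 2 = 0.01609 mol.
mass H2C4H4O6 = 0.01609 x 150.09 = 2.414 g, so %H2C4H4O6 = 2.414/4.0635 x 100 = 59.4%.

59.4%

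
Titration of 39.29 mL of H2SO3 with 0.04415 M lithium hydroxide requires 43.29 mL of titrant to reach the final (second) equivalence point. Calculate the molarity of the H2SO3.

0.0243 M

n(LiOH) = 0.04415 x 0.04329 = 0.001911 mol.
At the final (second) equivalence point, 2 mol OH^- react per mol H2SO3, so n(H2SO3) = 0.001911 / 2 = 0.0009556 mol.
[H2SO3] = 0.0009556 / 0.03929 L = 0.0243 M.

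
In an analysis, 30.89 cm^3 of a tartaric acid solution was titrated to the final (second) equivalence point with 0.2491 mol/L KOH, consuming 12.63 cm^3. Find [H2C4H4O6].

n(KOH) = 0.2491 x 0.01263 = 0.003146 mol.
At the final (second) equivalence point, 2 mol OH^- react per mol H2C4H4O6, so n(H2C4H4O6) = 0.003146 / 2 = 0.001573 mol.
[H2C4H4O6] = 0.001573 / 0.03089 L = 0.0509 M.

0.0509 M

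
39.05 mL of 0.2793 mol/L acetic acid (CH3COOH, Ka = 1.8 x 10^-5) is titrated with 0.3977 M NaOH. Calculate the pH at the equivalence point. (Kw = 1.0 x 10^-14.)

8.98

n(CH3COOH) = 0.2793 x 0.03905 = 0.01091 mol; V(NaOH) at equivalence = 0.01091/0.3977 = 0.02742 L.
At equivalence all the acid is converted to CH3COO-; total volume = 0.03905 + 0.02742 = 0.06647 L, so [CH3COO-] = 0.01091/0.06647 = 0.1641 M.
Kb = Kw/Ka = 1.0e-14 / 1.8 x 10^-5 = 5.56e-10.
[OH^-] = sqrt(Kb x [CH3COO-]) = sqrt(5.56e-10 x 0.1641) = 9.55e-6 M.
pOH = 5.02, so pH = 14.00 - 5.02 = 8.98.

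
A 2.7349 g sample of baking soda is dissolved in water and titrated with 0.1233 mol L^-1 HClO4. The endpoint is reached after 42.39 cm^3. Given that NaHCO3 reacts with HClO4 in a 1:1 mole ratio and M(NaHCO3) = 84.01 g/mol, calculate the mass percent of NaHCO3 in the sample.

16.1%

n(HClO4) = 0.1233 x 0.04239 = 0.005227 mol.
n(NaHCO3) = 0.005227 / 1 = 0.005227 mol.
mass of NaHCO3 = 0.005227 x 84.01 = 0.4391 g.
% purity = 0.4391 / 2.7349 x 100 = 16.1%.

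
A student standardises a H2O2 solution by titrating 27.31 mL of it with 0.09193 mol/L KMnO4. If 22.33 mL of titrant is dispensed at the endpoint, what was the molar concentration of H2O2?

n(KMnO4) = 0.09193 x 0.02233 = 0.002053 mol.
From the balanced equation, 2 mol KMnO4 reacts with 5 mol H2O2, so n(H2O2) = 0.002053 x 5/2 = 0.005132 mol.
[H2O2] = 0.005132 / 0.02731 L = 0.188 M.

0.188 M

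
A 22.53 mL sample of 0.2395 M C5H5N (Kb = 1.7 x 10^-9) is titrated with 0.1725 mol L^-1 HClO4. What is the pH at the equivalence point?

n(C5H5N) = 0.2395 x 0.02253 = 0.005396 mol; V(HClO4) at equivalence = 0.005396/0.1725 = 0.03128 L.
At equivalence the base is fully converted to C5H5NH+; total volume = 0.05381 L, so [C5H5NH+] = 0.005396/0.05381 = 0.1003 M.
Ka(C5H5NH+) = Kw/Kb = 1.0e-14 / 1.7 x 10^-9 = 5.88e-6.
[H^+] = sqrt(Ka x [C5H5NH+]) = sqrt(5.88e-6 x 0.1003) = 0.000768 M.
pH = -log(0.000768) = 3.11.

3.11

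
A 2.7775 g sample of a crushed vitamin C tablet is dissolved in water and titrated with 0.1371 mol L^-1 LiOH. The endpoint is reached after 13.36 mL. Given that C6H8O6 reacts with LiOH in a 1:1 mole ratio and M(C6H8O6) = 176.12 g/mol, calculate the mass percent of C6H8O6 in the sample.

n(LiOH) = 0.1371 x 0.01336 = 0.001832 mol.
n(C6H8O6) = 0.001832 / 1 = 0.001832 mol.
mass of C6H8O6 = 0.001832 x 176.12 = 0.3226 g.
% purity = 0.3226 / 2.7775 x 100 = 11.6%.

11.6%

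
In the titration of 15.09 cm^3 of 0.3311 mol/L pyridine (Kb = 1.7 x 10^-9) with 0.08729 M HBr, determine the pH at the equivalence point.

3.20

n(C5H5N) = 0.3311 x 0.01509 = 0.004996 mol; V(HBr) at equivalence = 0.004996/0.08729 = 0.05724 L.
At equivalence the base is fully converted to C5H5NH+; total volume = 0.07233 L, so [C5H5NH+] = 0.004996/0.07233 = 0.06908 M.
Ka(C5H5NH+) = Kw/Kb = 1.0e-14 / 1.7 x 10^-9 = 5.88e-6.
[H^+] = sqrt(Ka x [C5H5NH+]) = sqrt(5.88e-6 x 0.06908) = 0.000637 M.
pH = -log(0.000637) = 3.20.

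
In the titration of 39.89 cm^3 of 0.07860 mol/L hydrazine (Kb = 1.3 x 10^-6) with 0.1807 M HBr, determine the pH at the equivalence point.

n(N2H4) = 0.07860 x 0.03989 = 0.003135 mol; V(HBr) at equivalence = 0.003135/0.1807 = 0.01735 L.
At equivalence the base is fully converted to N2H5+; total volume = 0.05724 L, so [N2H5+] = 0.003135/0.05724 = 0.05477 M.
Ka(N2H5+) = Kw/Kb = 1.0e-14 / 1.3 x 10^-6 = 7.69e-9.
[H^+] = sqrt(Ka x [N2H5+]) = sqrt(7.69e-9 x 0.05477) = 2.05e-5 M.
pH = -log(2.05e-5) = 4.69.

4.69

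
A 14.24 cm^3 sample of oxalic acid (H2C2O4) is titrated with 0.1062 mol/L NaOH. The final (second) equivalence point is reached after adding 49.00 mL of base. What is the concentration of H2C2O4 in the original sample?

n(NaOH) = 0.1062 x 0.04900 = 0.005204 mol.
At the final (second) equivalence point, 2 mol OH^- react per mol H2C2O4, so n(H2C2O4) = 0.005204 / 2 = 0.002602 mol.
[H2C2O4] = 0.002602 / 0.01424 L = 0.183 M.

0.183 M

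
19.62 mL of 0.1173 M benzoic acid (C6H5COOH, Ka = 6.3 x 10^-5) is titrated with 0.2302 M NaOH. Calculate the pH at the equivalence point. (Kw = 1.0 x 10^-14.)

8.55

n(C6H5COOH) = 0.1173 x 0.01962 = 0.002301 mol; V(NaOH) at equivalence = 0.002301/0.2302 = 0.009998 L.
At equivalence all the acid is converted to C6H5COO-; total volume = 0.01962 + 0.009998 = 0.02962 L, so [C6H5COO-] = 0.002301/0.02962 = 0.07770 M.
Kb = Kw/Ka = 1.0e-14 / 6.3 x 10^-5 = 1.59e-10.
[OH^-] = sqrt(Kb x [C6H5COO-]) = sqrt(1.59e-10 x 0.07770) = 3.51e-6 M.
pOH = 5.45, so pH = 14.00 - 5.45 = 8.55.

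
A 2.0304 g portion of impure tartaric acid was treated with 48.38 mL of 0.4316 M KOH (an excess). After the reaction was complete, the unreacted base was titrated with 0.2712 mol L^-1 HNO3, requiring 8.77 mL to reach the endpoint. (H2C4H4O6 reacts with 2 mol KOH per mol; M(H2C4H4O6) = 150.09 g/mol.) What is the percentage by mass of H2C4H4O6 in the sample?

Total n(KOH) added = 0.4316 x 0.04838 = 0.02088 mol.
n(HNO3) used = 0.2712 x 0.008770 = 0.002378 mol, which equals the excess n(KOH).
So n(KOH) consumed by the sample = 0.02088 - 0.002378 = 0.01850 mol.
n(H2C4H4O6) = 0.01850 / 2 = 0.009251 mol.
mass H2C4H4O6 = 0.009251 x 150.09 = 1.389 g, so %H2C4H4O6 = 1.389/2.0304 x 100 = 68.4%.

68.4%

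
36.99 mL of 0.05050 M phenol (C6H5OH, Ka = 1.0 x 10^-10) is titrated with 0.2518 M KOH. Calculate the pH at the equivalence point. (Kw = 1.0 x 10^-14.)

n(C6H5OH) = 0.05050 x 0.03699 = 0.001868 mol; V(KOH) at equivalence = 0.001868/0.2518 = 0.007419 L.
At equivalence all the acid is converted to C6H5O-; total volume = 0.03699 + 0.007419 = 0.04441 L, so [C6H5O-] = 0.001868/0.04441 = 0.04206 M.
Kb = Kw/Ka = 1.0e-14 / 1.0 x 10^-10 = 0.000100.
[OH^-] = sqrt(Kb x [C6H5O-]) = sqrt(0.000100 x 0.04206) = 0.00205 M.
pOH = 2.69, so pH = 14.00 - 2.69 = 11.31.

11.31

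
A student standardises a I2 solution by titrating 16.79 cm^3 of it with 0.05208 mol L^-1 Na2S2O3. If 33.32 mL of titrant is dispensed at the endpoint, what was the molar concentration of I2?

n(Na2S2O3) = 0.05208 x 0.03332 = 0.001735 mol.
From the balanced equation, 2 mol Na2S2O3 reacts with 1 mol I2, so n(I2) = 0.001735 x 1/2 = 0.0008677 mol.
[I2] = 0.0008677 / 0.01679 L = 0.0517 M.

0.0517 M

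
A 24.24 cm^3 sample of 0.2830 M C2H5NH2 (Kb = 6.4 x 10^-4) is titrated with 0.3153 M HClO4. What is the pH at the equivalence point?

n(C2H5NH2) = 0.2830 x 0.02424 = 0.006860 mol; V(HClO4) at equivalence = 0.006860/0.3153 = 0.02176 L.
At equivalence the base is fully converted to C2H5NH3+; total volume = 0.04600 L, so [C2H5NH3+] = 0.006860/0.04600 = 0.1491 M.
Ka(C2H5NH3+) = Kw/Kb = 1.0e-14 / 6.4 x 10^-4 = 1.56e-11.
[H^+] = sqrt(Ka x [C2H5NH3+]) = sqrt(1.56e-11 x 0.1491) = 1.53e-6 M.
pH = -log(1.53e-6) = 5.82.

5.82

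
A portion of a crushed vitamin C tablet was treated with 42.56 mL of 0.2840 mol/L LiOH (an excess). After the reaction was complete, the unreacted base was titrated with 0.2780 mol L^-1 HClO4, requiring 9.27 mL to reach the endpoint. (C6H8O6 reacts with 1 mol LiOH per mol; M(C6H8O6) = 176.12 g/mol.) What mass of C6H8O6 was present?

Total n(LiOH) added = 0.2840 x 0.04256 = 0.01209 mol.
n(HClO4) used = 0.2780 x 0.009270 = 0.002577 mol, which equals the excess n(LiOH).
So n(LiOH) consumed by the sample = 0.01209 - 0.002577 = 0.009510 mol.
n(C6H8O6) = 0.009510 / 1 = 0.009510 mol.
mass = 0.009510 mol x 176.12 g/mol = 1.67 g.

1.67 g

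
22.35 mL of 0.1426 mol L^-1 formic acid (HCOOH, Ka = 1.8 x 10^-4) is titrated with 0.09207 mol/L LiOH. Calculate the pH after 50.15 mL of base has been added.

12.30

n(acid) = 0.1426 x 0.02235 = 0.003187 mol; n(LiOH) added = 0.09207 x 0.05015 = 0.004617 mol.
Base is in excess by 0.004617 - 0.003187 = 0.001430 mol in a total volume of 0.07250 L.
[OH^-] = 0.001430/0.07250 = 0.01973 M, so pOH = 1.70 and pH = 14.00 - 1.70 = 12.30.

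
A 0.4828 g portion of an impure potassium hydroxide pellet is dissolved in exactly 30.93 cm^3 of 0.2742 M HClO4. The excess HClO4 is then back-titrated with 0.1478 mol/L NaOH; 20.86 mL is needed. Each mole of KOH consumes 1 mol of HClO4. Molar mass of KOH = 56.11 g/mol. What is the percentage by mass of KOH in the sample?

62.7%

Total n(HClO4) added = 0.2742 x 0.03093 = 0.008481 mol.
n(NaOH) used = 0.1478 x 0.02086 = 0.003083 mol, which equals the excess n(HClO4).
So n(HClO4) consumed by the sample = 0.008481 - 0.003083 = 0.005398 mol.
n(KOH) = 0.005398 / 1 = 0.005398 mol.
mass KOH = 0.005398 x 56.11 = 0.3029 g, so %KOH = 0.3029/0.4828 x 100 = 62.7%.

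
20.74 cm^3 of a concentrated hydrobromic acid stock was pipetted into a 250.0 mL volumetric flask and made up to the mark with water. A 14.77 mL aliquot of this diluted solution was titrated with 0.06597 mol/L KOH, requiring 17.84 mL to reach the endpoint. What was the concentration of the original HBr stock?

0.960 M

n(KOH) = 0.06597 x 0.01784 = 0.001177 mol.
n(HBr) in the aliquot = 0.001177 mol.
[diluted HBr] = 0.001177 / 0.01477 = 0.07968 M.
Dilution factor = 250.0/20.74 = 12.05, so [stock] = 0.07968 x 12.05 = 0.960 M.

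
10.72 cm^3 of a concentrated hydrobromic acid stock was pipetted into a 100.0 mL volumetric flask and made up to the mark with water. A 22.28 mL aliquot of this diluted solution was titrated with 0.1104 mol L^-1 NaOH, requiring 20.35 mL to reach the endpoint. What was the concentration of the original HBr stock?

n(NaOH) = 0.1104 x 0.02035 = 0.002247 mol.
n(HBr) in the aliquot = 0.002247 mol.
[diluted HBr] = 0.002247 / 0.02228 = 0.1008 M.
Dilution factor = 100.0/10.72 = 9.328, so [stock] = 0.1008 x 9.328 = 0.941 M.

0.941 M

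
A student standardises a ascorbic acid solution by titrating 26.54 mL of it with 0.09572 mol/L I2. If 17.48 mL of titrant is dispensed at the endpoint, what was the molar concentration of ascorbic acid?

n(I2) = 0.09572 x 0.01748 = 0.001673 mol.
From the balanced equation, 1 mol I2 reacts with 1 mol ascorbic acid, so n(ascorbic acid) = 0.001673 x 1/1 = 0.001673 mol.
[ascorbic acid] = 0.001673 / 0.02654 L = 0.0630 M.

0.0630 M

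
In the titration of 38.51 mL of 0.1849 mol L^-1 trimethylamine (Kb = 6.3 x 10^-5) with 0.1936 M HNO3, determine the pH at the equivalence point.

5.41

n((CH3)3N) = 0.1849 x 0.03851 = 0.007120 mol; V(HNO3) at equivalence = 0.007120/0.1936 = 0.03678 L.
At equivalence the base is fully converted to (CH3)3NH+; total volume = 0.07529 L, so [(CH3)3NH+] = 0.007120/0.07529 = 0.09458 M.
Ka((CH3)3NH+) = Kw/Kb = 1.0e-14 / 6.3 x 10^-5 = 1.59e-10.
[H^+] = sqrt(Ka x [(CH3)3NH+]) = sqrt(1.59e-10 x 0.09458) = 3.87e-6 M.
pH = -log(3.87e-6) = 5.41.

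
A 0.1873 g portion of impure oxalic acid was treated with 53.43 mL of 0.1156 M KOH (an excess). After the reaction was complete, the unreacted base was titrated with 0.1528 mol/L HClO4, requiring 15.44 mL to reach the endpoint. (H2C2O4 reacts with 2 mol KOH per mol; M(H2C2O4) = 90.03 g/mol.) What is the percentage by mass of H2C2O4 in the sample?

91.7%

Total n(KOH) added = 0.1156 x 0.05343 = 0.006177 mol.
n(HClO4) used = 0.1528 x 0.01544 = 0.002359 mol, which equals the excess n(KOH).
So n(KOH) consumed by the sample = 0.006177 - 0.002359 = 0.003817 mol.
n(H2C2O4) = 0.003817 / 2 = 0.001909 mol.
mass H2C2O4 = 0.001909 x 90.03 = 0.1718 g, so %H2C2O4 = 0.1718/0.1873 x 100 = 91.7%.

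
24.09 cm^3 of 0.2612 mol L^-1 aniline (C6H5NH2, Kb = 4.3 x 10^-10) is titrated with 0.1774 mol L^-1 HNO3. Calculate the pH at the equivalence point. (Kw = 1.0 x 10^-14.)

2.80

n(C6H5NH2) = 0.2612 x 0.02409 = 0.006292 mol; V(HNO3) at equivalence = 0.006292/0.1774 = 0.03547 L.
At equivalence the base is fully converted to C6H5NH3+; total volume = 0.05956 L, so [C6H5NH3+] = 0.006292/0.05956 = 0.1056 M.
Ka(C6H5NH3+) = Kw/Kb = 1.0e-14 / 4.3 x 10^-10 = 2.33e-5.
[H^+] = sqrt(Ka x [C6H5NH3+]) = sqrt(2.33e-5 x 0.1056) = 0.00157 M.
pH = -log(0.00157) = 2.80.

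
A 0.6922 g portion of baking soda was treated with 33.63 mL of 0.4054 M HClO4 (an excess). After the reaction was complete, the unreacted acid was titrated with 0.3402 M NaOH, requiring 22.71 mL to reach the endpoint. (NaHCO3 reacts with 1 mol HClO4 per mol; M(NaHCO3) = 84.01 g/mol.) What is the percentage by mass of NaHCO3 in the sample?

Total n(HClO4) added = 0.4054 x 0.03363 = 0.01363 mol.
n(NaOH) used = 0.3402 x 0.02271 = 0.007726 mol, which equals the excess n(HClO4).
So n(HClO4) consumed by the sample = 0.01363 - 0.007726 = 0.005908 mol.
n(NaHCO3) = 0.005908 / 1 = 0.005908 mol.
mass NaHCO3 = 0.005908 x 84.01 = 0.4963 g, so %NaHCO3 = 0.4963/0.6922 x 100 = 71.7%.

71.7%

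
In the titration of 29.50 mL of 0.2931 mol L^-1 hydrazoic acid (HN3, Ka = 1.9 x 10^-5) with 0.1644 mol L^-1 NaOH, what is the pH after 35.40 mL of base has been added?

5.03

Initial n(HN3) = 0.2931 x 0.02950 = 0.008646 mol.
n(NaOH) added = 0.1644 x 0.03540 = 0.005820 mol, converting that many moles of HN3 to N3-.
Remaining n(HN3) = 0.002827 mol; n(N3-) = 0.005820 mol.
By Henderson-Hasselbalch, pH = pKa + log([A^-]/[HA]) = 4.72 + log(0.005820/0.002827) = 4.72 + (+0.31) = 5.03.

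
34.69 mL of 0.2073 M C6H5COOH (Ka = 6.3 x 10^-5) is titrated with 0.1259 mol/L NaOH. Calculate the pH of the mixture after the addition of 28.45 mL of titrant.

Initial n(C6H5COOH) = 0.2073 x 0.03469 = 0.007191 mol.
n(NaOH) added = 0.1259 x 0.02845 = 0.003582 mol, converting that many moles of C6H5COOH to C6H5COO-.
Remaining n(C6H5COOH) = 0.003609 mol; n(C6H5COO-) = 0.003582 mol.
By Henderson-Hasselbalch, pH = pKa + log([A^-]/[HA]) = 4.20 + log(0.003582/0.003609) = 4.20 + (-0.00) = 4.20.

4.20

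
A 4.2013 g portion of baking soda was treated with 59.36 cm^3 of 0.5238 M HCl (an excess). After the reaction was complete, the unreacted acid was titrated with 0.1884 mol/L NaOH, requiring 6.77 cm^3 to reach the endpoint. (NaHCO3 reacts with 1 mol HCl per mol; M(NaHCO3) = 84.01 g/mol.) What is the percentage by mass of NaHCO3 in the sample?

Total n(HCl) added = 0.5238 x 0.05936 = 0.03109 mol.
n(NaOH) used = 0.1884 x 0.006770 = 0.001275 mol, which equals the excess n(HCl).
So n(HCl) consumed by the sample = 0.03109 - 0.001275 = 0.02982 mol.
n(NaHCO3) = 0.02982 / 1 = 0.02982 mol.
mass NaHCO3 = 0.02982 x 84.01 = 2.505 g, so %NaHCO3 = 2.505/4.2013 x 100 = 59.6%.

59.6%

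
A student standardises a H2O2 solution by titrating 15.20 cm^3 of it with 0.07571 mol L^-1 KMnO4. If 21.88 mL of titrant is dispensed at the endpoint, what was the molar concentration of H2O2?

n(KMnO4) = 0.07571 x 0.02188 = 0.001657 mol.
From the balanced equation, 2 mol KMnO4 reacts with 5 mol H2O2, so n(H2O2) = 0.001657 x 5/2 = 0.004141 mol.
[H2O2] = 0.004141 / 0.01520 L = 0.272 M.

0.272 M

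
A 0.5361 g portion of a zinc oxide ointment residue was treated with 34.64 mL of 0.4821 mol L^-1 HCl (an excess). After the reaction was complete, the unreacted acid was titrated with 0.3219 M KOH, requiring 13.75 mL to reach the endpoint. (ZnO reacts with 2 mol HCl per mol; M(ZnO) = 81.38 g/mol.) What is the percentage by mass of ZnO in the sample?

93.2%

Total n(HCl) added = 0.4821 x 0.03464 = 0.01670 mol.
n(KOH) used = 0.3219 x 0.01375 = 0.004426 mol, which equals the excess n(HCl).
So n(HCl) consumed by the sample = 0.01670 - 0.004426 = 0.01227 mol.
n(ZnO) = 0.01227 / 2 = 0.006137 mol.
mass ZnO = 0.006137 x 81.38 = 0.4994 g, so %ZnO = 0.4994/0.5361 x 100 = 93.2%.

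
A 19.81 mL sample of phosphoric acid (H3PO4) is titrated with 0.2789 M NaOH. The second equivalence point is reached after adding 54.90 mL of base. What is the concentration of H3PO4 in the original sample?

0.386 M

n(NaOH) = 0.2789 x 0.05490 = 0.01531 mol.
At the second equivalence point, 2 mol OH^- react per mol H3PO4, so n(H3PO4) = 0.01531 / 2 = 0.007656 mol.
[H3PO4] = 0.007656 / 0.01981 L = 0.386 M.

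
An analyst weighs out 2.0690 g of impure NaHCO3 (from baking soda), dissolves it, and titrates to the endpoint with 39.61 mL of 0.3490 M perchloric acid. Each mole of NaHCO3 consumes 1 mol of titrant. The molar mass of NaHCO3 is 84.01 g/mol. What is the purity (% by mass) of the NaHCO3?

n(HClO4) = 0.3490 x 0.03961 = 0.01382 mol.
n(NaHCO3) = 0.01382 / 1 = 0.01382 mol.
mass of NaHCO3 = 0.01382 x 84.01 = 1.161 g.
% purity = 1.161 / 2.0690 x 100 = 56.1%.

56.1%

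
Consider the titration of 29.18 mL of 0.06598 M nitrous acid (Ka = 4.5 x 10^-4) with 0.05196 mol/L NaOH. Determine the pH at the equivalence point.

7.91

n(HNO2) = 0.06598 x 0.02918 = 0.001925 mol; V(NaOH) at equivalence = 0.001925/0.05196 = 0.03705 L.
At equivalence all the acid is converted to NO2-; total volume = 0.02918 + 0.03705 = 0.06623 L, so [NO2-] = 0.001925/0.06623 = 0.02907 M.
Kb = Kw/Ka = 1.0e-14 / 4.5 x 10^-4 = 2.22e-11.
[OH^-] = sqrt(Kb x [NO2-]) = sqrt(2.22e-11 x 0.02907) = 8.04e-7 M.
pOH = 6.09, so pH = 14.00 - 6.09 = 7.91.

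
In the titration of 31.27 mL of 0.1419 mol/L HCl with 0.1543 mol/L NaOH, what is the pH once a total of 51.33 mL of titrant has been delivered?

n(acid) = 0.1419 x 0.03127 = 0.004437 mol; n(NaOH) added = 0.1543 x 0.05133 = 0.007920 mol.
Base is in excess by 0.007920 - 0.004437 = 0.003483 mol in a total volume of 0.08260 L.
[OH^-] = 0.003483/0.08260 = 0.04217 M, so pOH = 1.38 and pH = 14.00 - 1.38 = 12.62.

12.62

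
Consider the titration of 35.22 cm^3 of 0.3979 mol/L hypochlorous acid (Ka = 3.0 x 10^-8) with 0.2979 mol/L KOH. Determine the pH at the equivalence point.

n(HClO) = 0.3979 x 0.03522 = 0.01401 mol; V(KOH) at equivalence = 0.01401/0.2979 = 0.04704 L.
At equivalence all the acid is converted to ClO-; total volume = 0.03522 + 0.04704 = 0.08226 L, so [ClO-] = 0.01401/0.08226 = 0.1704 M.
Kb = Kw/Ka = 1.0e-14 / 3.0 x 10^-8 = 3.33e-7.
[OH^-] = sqrt(Kb x [ClO-]) = sqrt(3.33e-7 x 0.1704) = 0.000238 M.
pOH = 3.62, so pH = 14.00 - 3.62 = 10.38.

10.38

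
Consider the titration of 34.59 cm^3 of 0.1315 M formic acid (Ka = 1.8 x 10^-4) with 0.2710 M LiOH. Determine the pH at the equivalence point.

8.35

n(HCOOH) = 0.1315 x 0.03459 = 0.004549 mol; V(LiOH) at equivalence = 0.004549/0.2710 = 0.01678 L.
At equivalence all the acid is converted to HCOO-; total volume = 0.03459 + 0.01678 = 0.05137 L, so [HCOO-] = 0.004549/0.05137 = 0.08854 M.
Kb = Kw/Ka = 1.0e-14 / 1.8 x 10^-4 = 5.56e-11.
[OH^-] = sqrt(Kb x [HCOO-]) = sqrt(5.56e-11 x 0.08854) = 2.22e-6 M.
pOH = 5.65, so pH = 14.00 - 5.65 = 8.35.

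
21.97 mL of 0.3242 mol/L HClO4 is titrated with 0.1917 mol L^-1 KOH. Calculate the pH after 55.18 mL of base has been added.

n(acid) = 0.3242 x 0.02197 = 0.007123 mol; n(KOH) added = 0.1917 x 0.05518 = 0.01058 mol.
Base is in excess by 0.01058 - 0.007123 = 0.003455 mol in a total volume of 0.07715 L.
[OH^-] = 0.003455/0.07715 = 0.04479 M, so pOH = 1.35 and pH = 14.00 - 1.35 = 12.65.

12.65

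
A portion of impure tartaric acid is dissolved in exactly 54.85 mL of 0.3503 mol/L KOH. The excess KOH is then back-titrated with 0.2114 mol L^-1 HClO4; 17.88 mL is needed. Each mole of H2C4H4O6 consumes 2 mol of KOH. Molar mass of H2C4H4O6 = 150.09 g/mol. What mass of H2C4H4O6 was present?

Total n(KOH) added = 0.3503 x 0.05485 = 0.01921 mol.
n(HClO4) used = 0.2114 x 0.01788 = 0.003780 mol, which equals the excess n(KOH).
So n(KOH) consumed by the sample = 0.01921 - 0.003780 = 0.01543 mol.
n(H2C4H4O6) = 0.01543 / 2 = 0.007717 mol.
mass = 0.007717 mol x 150.09 g/mol = 1.16 g.

1.16 g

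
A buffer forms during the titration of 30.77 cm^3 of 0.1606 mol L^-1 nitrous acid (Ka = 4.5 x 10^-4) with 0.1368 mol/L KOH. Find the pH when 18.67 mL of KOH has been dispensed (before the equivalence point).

3.38

Initial n(HNO2) = 0.1606 x 0.03077 = 0.004942 mol.
n(KOH) added = 0.1368 x 0.01867 = 0.002554 mol, converting that many moles of HNO2 to NO2-.
Remaining n(HNO2) = 0.002388 mol; n(NO2-) = 0.002554 mol.
By Henderson-Hasselbalch, pH = pKa + log([A^-]/[HA]) = 3.35 + log(0.002554/0.002388) = 3.35 + (+0.03) = 3.38.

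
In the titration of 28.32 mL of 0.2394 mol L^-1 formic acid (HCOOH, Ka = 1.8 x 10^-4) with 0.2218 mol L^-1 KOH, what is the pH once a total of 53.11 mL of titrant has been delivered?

12.79

n(acid) = 0.2394 x 0.02832 = 0.006780 mol; n(KOH) added = 0.2218 x 0.05311 = 0.01178 mol.
Base is in excess by 0.01178 - 0.006780 = 0.005000 mol in a total volume of 0.08143 L.
[OH^-] = 0.005000/0.08143 = 0.06140 M, so pOH = 1.21 and pH = 14.00 - 1.21 = 12.79.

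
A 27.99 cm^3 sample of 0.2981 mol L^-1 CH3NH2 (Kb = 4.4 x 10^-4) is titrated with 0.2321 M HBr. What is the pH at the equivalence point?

5.76

n(CH3NH2) = 0.2981 x 0.02799 = 0.008344 mol; V(HBr) at equivalence = 0.008344/0.2321 = 0.03595 L.
At equivalence the base is fully converted to CH3NH3+; total volume = 0.06394 L, so [CH3NH3+] = 0.008344/0.06394 = 0.1305 M.
Ka(CH3NH3+) = Kw/Kb = 1.0e-14 / 4.4 x 10^-4 = 2.27e-11.
[H^+] = sqrt(Ka x [CH3NH3+]) = sqrt(2.27e-11 x 0.1305) = 1.72e-6 M.
pH = -log(1.72e-6) = 5.76.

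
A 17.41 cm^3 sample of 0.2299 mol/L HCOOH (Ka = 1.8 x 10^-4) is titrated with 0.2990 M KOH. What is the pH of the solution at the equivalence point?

8.43

n(HCOOH) = 0.2299 x 0.01741 = 0.004003 mol; V(KOH) at equivalence = 0.004003/0.2990 = 0.01339 L.
At equivalence all the acid is converted to HCOO-; total volume = 0.01741 + 0.01339 = 0.03080 L, so [HCOO-] = 0.004003/0.03080 = 0.1300 M.
Kb = Kw/Ka = 1.0e-14 / 1.8 x 10^-4 = 5.56e-11.
[OH^-] = sqrt(Kb x [HCOO-]) = sqrt(5.56e-11 x 0.1300) = 2.69e-6 M.
pOH = 5.57, so pH = 14.00 - 5.57 = 8.43.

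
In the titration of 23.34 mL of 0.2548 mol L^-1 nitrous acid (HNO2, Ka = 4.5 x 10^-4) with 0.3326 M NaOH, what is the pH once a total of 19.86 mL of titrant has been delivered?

12.18

n(acid) = 0.2548 x 0.02334 = 0.005947 mol; n(NaOH) added = 0.3326 x 0.01986 = 0.006605 mol.
Base is in excess by 0.006605 - 0.005947 = 0.0006584 mol in a total volume of 0.04320 L.
[OH^-] = 0.0006584/0.04320 = 0.01524 M, so pOH = 1.82 and pH = 14.00 - 1.82 = 12.18.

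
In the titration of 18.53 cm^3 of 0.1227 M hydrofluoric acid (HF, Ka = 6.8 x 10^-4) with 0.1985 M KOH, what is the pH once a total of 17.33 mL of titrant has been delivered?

n(acid) = 0.1227 x 0.01853 = 0.002274 mol; n(KOH) added = 0.1985 x 0.01733 = 0.003440 mol.
Base is in excess by 0.003440 - 0.002274 = 0.001166 mol in a total volume of 0.03586 L.
[OH^-] = 0.001166/0.03586 = 0.03253 M, so pOH = 1.49 and pH = 14.00 - 1.49 = 12.51.

12.51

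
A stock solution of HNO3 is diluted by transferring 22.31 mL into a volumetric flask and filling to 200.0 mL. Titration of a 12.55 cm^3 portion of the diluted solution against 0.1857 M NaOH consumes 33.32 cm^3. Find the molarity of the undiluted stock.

4.42 M

n(NaOH) = 0.1857 x 0.03332 = 0.006188 mol.
n(HNO3) in the aliquot = 0.006188 mol.
[diluted HNO3] = 0.006188 / 0.01255 = 0.4930 M.
Dilution factor = 200.0/22.31 = 8.965, so [stock] = 0.4930 x 8.965 = 4.42 M.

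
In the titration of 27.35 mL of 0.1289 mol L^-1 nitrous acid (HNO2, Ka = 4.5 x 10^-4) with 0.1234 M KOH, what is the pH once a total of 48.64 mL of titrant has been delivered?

12.51

n(acid) = 0.1289 x 0.02735 = 0.003525 mol; n(KOH) added = 0.1234 x 0.04864 = 0.006002 mol.
Base is in excess by 0.006002 - 0.003525 = 0.002477 mol in a total volume of 0.07599 L.
[OH^-] = 0.002477/0.07599 = 0.03259 M, so pOH = 1.49 and pH = 14.00 - 1.49 = 12.51.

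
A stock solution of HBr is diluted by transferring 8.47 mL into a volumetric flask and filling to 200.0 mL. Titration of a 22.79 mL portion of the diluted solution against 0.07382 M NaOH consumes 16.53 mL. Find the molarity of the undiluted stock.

1.26 M

n(NaOH) = 0.07382 x 0.01653 = 0.001220 mol.
n(HBr) in the aliquot = 0.001220 mol.
[diluted HBr] = 0.001220 / 0.02279 = 0.05354 M.
Dilution factor = 200.0/8.470 = 23.61, so [stock] = 0.05354 x 23.61 = 1.26 M.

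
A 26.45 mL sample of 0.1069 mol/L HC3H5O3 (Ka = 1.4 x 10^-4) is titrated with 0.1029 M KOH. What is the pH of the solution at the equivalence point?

n(HC3H5O3) = 0.1069 x 0.02645 = 0.002828 mol; V(KOH) at equivalence = 0.002828/0.1029 = 0.02748 L.
At equivalence all the acid is converted to C3H5O3-; total volume = 0.02645 + 0.02748 = 0.05393 L, so [C3H5O3-] = 0.002828/0.05393 = 0.05243 M.
Kb = Kw/Ka = 1.0e-14 / 1.4 x 10^-4 = 7.14e-11.
[OH^-] = sqrt(Kb x [C3H5O3-]) = sqrt(7.14e-11 x 0.05243) = 1.94e-6 M.
pOH = 5.71, so pH = 14.00 - 5.71 = 8.29.

8.29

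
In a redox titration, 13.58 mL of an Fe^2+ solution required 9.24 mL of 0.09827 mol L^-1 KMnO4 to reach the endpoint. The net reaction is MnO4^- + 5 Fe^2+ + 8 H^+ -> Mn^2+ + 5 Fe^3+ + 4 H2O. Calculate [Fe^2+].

0.334 M

n(KMnO4) = 0.09827 x 0.009240 = 0.0009080 mol.
From the balanced equation, 1 mol KMnO4 reacts with 5 mol Fe^2+, so n(Fe^2+) = 0.0009080 x 5/1 = 0.004540 mol.
[Fe^2+] = 0.004540 / 0.01358 L = 0.334 M.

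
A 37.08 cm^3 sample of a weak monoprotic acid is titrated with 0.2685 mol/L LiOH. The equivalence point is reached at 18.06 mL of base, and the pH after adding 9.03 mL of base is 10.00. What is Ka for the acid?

9.03 mL is half of the equivalence volume, so this is the half-equivalence point where [HA] = [A^-].
At half-equivalence pH = pKa, so pKa = 10.00.
Ka = 10^(-10.00) = 1.0 x 10^-10.

1.0 x 10^-10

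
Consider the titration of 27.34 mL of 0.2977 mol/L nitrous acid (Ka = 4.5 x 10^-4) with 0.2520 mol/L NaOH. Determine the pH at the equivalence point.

8.24

n(HNO2) = 0.2977 x 0.02734 = 0.008139 mol; V(NaOH) at equivalence = 0.008139/0.2520 = 0.03230 L.
At equivalence all the acid is converted to NO2-; total volume = 0.02734 + 0.03230 = 0.05964 L, so [NO2-] = 0.008139/0.05964 = 0.1365 M.
Kb = Kw/Ka = 1.0e-14 / 4.5 x 10^-4 = 2.22e-11.
[OH^-] = sqrt(Kb x [NO2-]) = sqrt(2.22e-11 x 0.1365) = 1.74e-6 M.
pOH = 5.76, so pH = 14.00 - 5.76 = 8.24.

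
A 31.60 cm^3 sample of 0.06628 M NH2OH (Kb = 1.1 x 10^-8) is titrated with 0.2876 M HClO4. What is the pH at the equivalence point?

3.66

n(NH2OH) = 0.06628 x 0.03160 = 0.002094 mol; V(HClO4) at equivalence = 0.002094/0.2876 = 0.007283 L.
At equivalence the base is fully converted to NH3OH+; total volume = 0.03888 L, so [NH3OH+] = 0.002094/0.03888 = 0.05387 M.
Ka(NH3OH+) = Kw/Kb = 1.0e-14 / 1.1 x 10^-8 = 9.09e-7.
[H^+] = sqrt(Ka x [NH3OH+]) = sqrt(9.09e-7 x 0.05387) = 0.000221 M.
pH = -log(0.000221) = 3.66.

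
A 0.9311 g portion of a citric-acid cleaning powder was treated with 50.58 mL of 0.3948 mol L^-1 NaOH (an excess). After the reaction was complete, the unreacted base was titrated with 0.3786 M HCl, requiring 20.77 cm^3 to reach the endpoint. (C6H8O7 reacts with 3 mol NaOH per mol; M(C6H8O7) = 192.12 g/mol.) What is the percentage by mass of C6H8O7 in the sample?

83.3%

Total n(NaOH) added = 0.3948 x 0.05058 = 0.01997 mol.
n(HCl) used = 0.3786 x 0.02077 = 0.007864 mol, which equals the excess n(NaOH).
So n(NaOH) consumed by the sample = 0.01997 - 0.007864 = 0.01211 mol.
n(C6H8O7) = 0.01211 / 3 = 0.004035 mol.
mass C6H8O7 = 0.004035 x 192.12 = 0.7752 g, so %C6H8O7 = 0.7752/0.9311 x 100 = 83.3%.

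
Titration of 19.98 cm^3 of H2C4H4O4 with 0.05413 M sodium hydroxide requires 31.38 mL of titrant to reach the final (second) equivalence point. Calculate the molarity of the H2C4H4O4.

0.0425 M

n(NaOH) = 0.05413 x 0.03138 = 0.001699 mol.
At the final (second) equivalence point, 2 mol OH^- react per mol H2C4H4O4, so n(H2C4H4O4) = 0.001699 / 2 = 0.0008493 mol.
[H2C4H4O4] = 0.0008493 / 0.01998 L = 0.0425 M.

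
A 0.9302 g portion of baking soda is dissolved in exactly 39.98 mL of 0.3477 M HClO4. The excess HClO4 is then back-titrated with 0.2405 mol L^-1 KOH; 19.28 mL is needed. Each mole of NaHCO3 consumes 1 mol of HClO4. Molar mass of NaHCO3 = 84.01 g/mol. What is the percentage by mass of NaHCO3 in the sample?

Total n(HClO4) added = 0.3477 x 0.03998 = 0.01390 mol.
n(KOH) used = 0.2405 x 0.01928 = 0.004637 mol, which equals the excess n(HClO4).
So n(HClO4) consumed by the sample = 0.01390 - 0.004637 = 0.009264 mol.
n(NaHCO3) = 0.009264 / 1 = 0.009264 mol.
mass NaHCO3 = 0.009264 x 84.01 = 0.7783 g, so %NaHCO3 = 0.7783/0.9302 x 100 = 83.7%.

83.7%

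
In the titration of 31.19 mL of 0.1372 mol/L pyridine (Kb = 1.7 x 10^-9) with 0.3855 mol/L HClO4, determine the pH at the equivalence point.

3.11

n(C5H5N) = 0.1372 x 0.03119 = 0.004279 mol; V(HClO4) at equivalence = 0.004279/0.3855 = 0.01110 L.
At equivalence the base is fully converted to C5H5NH+; total volume = 0.04229 L, so [C5H5NH+] = 0.004279/0.04229 = 0.1012 M.
Ka(C5H5NH+) = Kw/Kb = 1.0e-14 / 1.7 x 10^-9 = 5.88e-6.
[H^+] = sqrt(Ka x [C5H5NH+]) = sqrt(5.88e-6 x 0.1012) = 0.000772 M.
pH = -log(0.000772) = 3.11.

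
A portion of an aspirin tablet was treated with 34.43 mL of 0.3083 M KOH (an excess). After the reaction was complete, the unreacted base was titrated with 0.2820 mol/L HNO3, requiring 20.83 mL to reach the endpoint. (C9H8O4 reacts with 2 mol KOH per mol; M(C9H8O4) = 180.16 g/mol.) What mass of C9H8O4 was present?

0.427 g

Total n(KOH) added = 0.3083 x 0.03443 = 0.01061 mol.
n(HNO3) used = 0.2820 x 0.02083 = 0.005874 mol, which equals the excess n(KOH).
So n(KOH) consumed by the sample = 0.01061 - 0.005874 = 0.004741 mol.
n(C9H8O4) = 0.004741 / 2 = 0.002370 mol.
mass = 0.002370 mol x 180.16 g/mol = 0.427 g.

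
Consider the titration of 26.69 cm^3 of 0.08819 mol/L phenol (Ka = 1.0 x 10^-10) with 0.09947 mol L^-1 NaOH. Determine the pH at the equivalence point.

n(C6H5OH) = 0.08819 x 0.02669 = 0.002354 mol; V(NaOH) at equivalence = 0.002354/0.09947 = 0.02366 L.
At equivalence all the acid is converted to C6H5O-; total volume = 0.02669 + 0.02366 = 0.05035 L, so [C6H5O-] = 0.002354/0.05035 = 0.04675 M.
Kb = Kw/Ka = 1.0e-14 / 1.0 x 10^-10 = 0.000100.
[OH^-] = sqrt(Kb x [C6H5O-]) = sqrt(0.000100 x 0.04675) = 0.00216 M.
pOH = 2.67, so pH = 14.00 - 2.67 = 11.33.

11.33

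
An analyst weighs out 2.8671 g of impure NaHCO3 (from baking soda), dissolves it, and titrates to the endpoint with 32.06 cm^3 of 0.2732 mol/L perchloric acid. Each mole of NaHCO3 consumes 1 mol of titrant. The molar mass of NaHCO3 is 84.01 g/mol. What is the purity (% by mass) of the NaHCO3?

n(HClO4) = 0.2732 x 0.03206 = 0.008759 mol.
n(NaHCO3) = 0.008759 / 1 = 0.008759 mol.
mass of NaHCO3 = 0.008759 x 84.01 = 0.7358 g.
% purity = 0.7358 / 2.8671 x 100 = 25.7%.

25.7%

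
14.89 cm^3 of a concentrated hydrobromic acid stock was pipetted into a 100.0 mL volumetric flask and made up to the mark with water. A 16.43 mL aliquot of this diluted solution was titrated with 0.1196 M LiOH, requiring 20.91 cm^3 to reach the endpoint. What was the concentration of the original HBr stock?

1.02 M

n(LiOH) = 0.1196 x 0.02091 = 0.002501 mol.
n(HBr) in the aliquot = 0.002501 mol.
[diluted HBr] = 0.002501 / 0.01643 = 0.1522 M.
Dilution factor = 100.0/14.89 = 6.716, so [stock] = 0.1522 x 6.716 = 1.02 M.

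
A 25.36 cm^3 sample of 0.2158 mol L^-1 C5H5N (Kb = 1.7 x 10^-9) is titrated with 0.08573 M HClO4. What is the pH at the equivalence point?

3.22

n(C5H5N) = 0.2158 x 0.02536 = 0.005473 mol; V(HClO4) at equivalence = 0.005473/0.08573 = 0.06384 L.
At equivalence the base is fully converted to C5H5NH+; total volume = 0.08920 L, so [C5H5NH+] = 0.005473/0.08920 = 0.06136 M.
Ka(C5H5NH+) = Kw/Kb = 1.0e-14 / 1.7 x 10^-9 = 5.88e-6.
[H^+] = sqrt(Ka x [C5H5NH+]) = sqrt(5.88e-6 x 0.06136) = 0.000601 M.
pH = -log(0.000601) = 3.22.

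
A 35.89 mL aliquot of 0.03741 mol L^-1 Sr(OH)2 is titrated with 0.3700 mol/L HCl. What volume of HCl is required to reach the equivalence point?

7.26 mL

n(Sr(OH)2) = 0.03741 mol/L x 0.03589 L = 0.001343 mol.
The neutralisation is 1 Sr(OH)2 : 2 HCl, so n(HCl) = 0.001343 x 2/1 = 0.002685 mol.
V(HCl) = 0.002685 / 0.3700 = 0.007258 L = 7.26 mL.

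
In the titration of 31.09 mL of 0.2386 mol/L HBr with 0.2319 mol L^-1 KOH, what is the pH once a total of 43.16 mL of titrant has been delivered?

12.54

n(acid) = 0.2386 x 0.03109 = 0.007418 mol; n(KOH) added = 0.2319 x 0.04316 = 0.01001 mol.
Base is in excess by 0.01001 - 0.007418 = 0.002591 mol in a total volume of 0.07425 L.
[OH^-] = 0.002591/0.07425 = 0.03489 M, so pOH = 1.46 and pH = 14.00 - 1.46 = 12.54.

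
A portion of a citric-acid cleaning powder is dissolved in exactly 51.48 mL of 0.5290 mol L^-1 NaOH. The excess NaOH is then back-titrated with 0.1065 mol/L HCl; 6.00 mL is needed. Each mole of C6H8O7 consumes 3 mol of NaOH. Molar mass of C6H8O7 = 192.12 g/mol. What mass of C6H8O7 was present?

Total n(NaOH) added = 0.5290 x 0.05148 = 0.02723 mol.
n(HCl) used = 0.1065 x 0.006000 = 0.0006390 mol, which equals the excess n(NaOH).
So n(NaOH) consumed by the sample = 0.02723 - 0.0006390 = 0.02659 mol.
n(C6H8O7) = 0.02659 / 3 = 0.008865 mol.
mass = 0.008865 mol x 192.12 g/mol = 1.70 g.

1.70 g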